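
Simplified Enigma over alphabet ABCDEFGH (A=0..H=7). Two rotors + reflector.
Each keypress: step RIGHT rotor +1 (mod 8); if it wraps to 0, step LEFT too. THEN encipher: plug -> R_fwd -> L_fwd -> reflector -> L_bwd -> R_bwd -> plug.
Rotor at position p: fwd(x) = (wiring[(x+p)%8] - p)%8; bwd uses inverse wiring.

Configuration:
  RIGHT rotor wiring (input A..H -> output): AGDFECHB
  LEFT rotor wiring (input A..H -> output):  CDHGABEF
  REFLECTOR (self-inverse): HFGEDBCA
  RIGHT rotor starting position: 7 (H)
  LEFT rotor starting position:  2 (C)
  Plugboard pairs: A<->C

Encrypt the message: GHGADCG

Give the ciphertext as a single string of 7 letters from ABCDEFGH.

Char 1 ('G'): step: R->0, L->3 (L advanced); G->plug->G->R->H->L->E->refl->D->L'->A->R'->A->plug->C
Char 2 ('H'): step: R->1, L=3; H->plug->H->R->H->L->E->refl->D->L'->A->R'->G->plug->G
Char 3 ('G'): step: R->2, L=3; G->plug->G->R->G->L->A->refl->H->L'->F->R'->E->plug->E
Char 4 ('A'): step: R->3, L=3; A->plug->C->R->H->L->E->refl->D->L'->A->R'->H->plug->H
Char 5 ('D'): step: R->4, L=3; D->plug->D->R->F->L->H->refl->A->L'->G->R'->B->plug->B
Char 6 ('C'): step: R->5, L=3; C->plug->A->R->F->L->H->refl->A->L'->G->R'->F->plug->F
Char 7 ('G'): step: R->6, L=3; G->plug->G->R->G->L->A->refl->H->L'->F->R'->E->plug->E

Answer: CGEHBFE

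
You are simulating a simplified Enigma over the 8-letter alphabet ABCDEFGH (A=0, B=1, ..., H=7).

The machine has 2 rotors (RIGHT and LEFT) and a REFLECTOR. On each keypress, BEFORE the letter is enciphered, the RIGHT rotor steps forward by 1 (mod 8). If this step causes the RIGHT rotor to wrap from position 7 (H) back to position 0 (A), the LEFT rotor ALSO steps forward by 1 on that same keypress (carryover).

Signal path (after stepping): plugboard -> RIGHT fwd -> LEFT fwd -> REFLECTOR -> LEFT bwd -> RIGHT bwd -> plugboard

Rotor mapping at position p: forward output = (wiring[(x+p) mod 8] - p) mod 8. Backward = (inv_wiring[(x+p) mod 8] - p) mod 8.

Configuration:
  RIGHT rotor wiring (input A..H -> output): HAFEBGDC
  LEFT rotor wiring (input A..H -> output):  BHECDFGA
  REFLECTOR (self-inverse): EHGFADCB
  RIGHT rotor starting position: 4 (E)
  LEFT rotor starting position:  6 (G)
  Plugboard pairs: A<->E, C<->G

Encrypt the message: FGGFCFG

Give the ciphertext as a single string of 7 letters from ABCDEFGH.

Answer: GBHAHGF

Derivation:
Char 1 ('F'): step: R->5, L=6; F->plug->F->R->A->L->A->refl->E->L'->F->R'->C->plug->G
Char 2 ('G'): step: R->6, L=6; G->plug->C->R->B->L->C->refl->G->L'->E->R'->B->plug->B
Char 3 ('G'): step: R->7, L=6; G->plug->C->R->B->L->C->refl->G->L'->E->R'->H->plug->H
Char 4 ('F'): step: R->0, L->7 (L advanced); F->plug->F->R->G->L->G->refl->C->L'->B->R'->E->plug->A
Char 5 ('C'): step: R->1, L=7; C->plug->G->R->B->L->C->refl->G->L'->G->R'->H->plug->H
Char 6 ('F'): step: R->2, L=7; F->plug->F->R->A->L->B->refl->H->L'->H->R'->C->plug->G
Char 7 ('G'): step: R->3, L=7; G->plug->C->R->D->L->F->refl->D->L'->E->R'->F->plug->F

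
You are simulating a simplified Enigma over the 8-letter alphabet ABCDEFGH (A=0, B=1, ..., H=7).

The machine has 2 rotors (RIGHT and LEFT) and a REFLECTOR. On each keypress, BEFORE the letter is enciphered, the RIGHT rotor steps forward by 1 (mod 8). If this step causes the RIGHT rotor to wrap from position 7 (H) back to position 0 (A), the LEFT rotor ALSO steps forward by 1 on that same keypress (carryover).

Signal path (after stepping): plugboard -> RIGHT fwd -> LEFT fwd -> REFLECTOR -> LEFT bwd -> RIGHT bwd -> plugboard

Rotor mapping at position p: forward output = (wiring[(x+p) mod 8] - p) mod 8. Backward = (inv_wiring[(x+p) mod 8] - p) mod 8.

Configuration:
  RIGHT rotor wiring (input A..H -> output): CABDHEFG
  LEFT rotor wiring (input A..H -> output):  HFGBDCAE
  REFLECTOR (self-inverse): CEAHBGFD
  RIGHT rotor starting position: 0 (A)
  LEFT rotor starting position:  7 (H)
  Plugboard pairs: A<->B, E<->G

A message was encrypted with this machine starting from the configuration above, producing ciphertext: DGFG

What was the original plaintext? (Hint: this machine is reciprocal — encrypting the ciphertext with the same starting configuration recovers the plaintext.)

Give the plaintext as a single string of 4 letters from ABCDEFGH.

Answer: GHEB

Derivation:
Char 1 ('D'): step: R->1, L=7; D->plug->D->R->G->L->D->refl->H->L'->D->R'->E->plug->G
Char 2 ('G'): step: R->2, L=7; G->plug->E->R->D->L->H->refl->D->L'->G->R'->H->plug->H
Char 3 ('F'): step: R->3, L=7; F->plug->F->R->H->L->B->refl->E->L'->F->R'->G->plug->E
Char 4 ('G'): step: R->4, L=7; G->plug->E->R->G->L->D->refl->H->L'->D->R'->A->plug->B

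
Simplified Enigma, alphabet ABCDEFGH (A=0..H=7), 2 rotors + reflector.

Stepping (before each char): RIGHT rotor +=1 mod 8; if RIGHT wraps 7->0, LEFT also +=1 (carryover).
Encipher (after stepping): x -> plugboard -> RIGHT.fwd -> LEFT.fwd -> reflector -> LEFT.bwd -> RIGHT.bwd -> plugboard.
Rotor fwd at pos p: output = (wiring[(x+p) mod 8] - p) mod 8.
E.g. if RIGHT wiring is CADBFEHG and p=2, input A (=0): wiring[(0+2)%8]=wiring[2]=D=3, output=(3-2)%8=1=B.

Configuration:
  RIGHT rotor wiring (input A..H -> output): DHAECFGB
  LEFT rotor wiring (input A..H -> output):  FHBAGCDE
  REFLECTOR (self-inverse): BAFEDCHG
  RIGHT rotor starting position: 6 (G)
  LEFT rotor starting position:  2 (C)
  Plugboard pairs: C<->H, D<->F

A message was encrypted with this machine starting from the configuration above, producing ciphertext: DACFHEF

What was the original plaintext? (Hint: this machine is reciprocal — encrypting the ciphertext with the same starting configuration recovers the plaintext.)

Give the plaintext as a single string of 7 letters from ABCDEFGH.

Char 1 ('D'): step: R->7, L=2; D->plug->F->R->D->L->A->refl->B->L'->E->R'->B->plug->B
Char 2 ('A'): step: R->0, L->3 (L advanced); A->plug->A->R->D->L->A->refl->B->L'->E->R'->D->plug->F
Char 3 ('C'): step: R->1, L=3; C->plug->H->R->C->L->H->refl->G->L'->H->R'->B->plug->B
Char 4 ('F'): step: R->2, L=3; F->plug->D->R->D->L->A->refl->B->L'->E->R'->E->plug->E
Char 5 ('H'): step: R->3, L=3; H->plug->C->R->C->L->H->refl->G->L'->H->R'->B->plug->B
Char 6 ('E'): step: R->4, L=3; E->plug->E->R->H->L->G->refl->H->L'->C->R'->C->plug->H
Char 7 ('F'): step: R->5, L=3; F->plug->D->R->G->L->E->refl->D->L'->B->R'->B->plug->B

Answer: BFBEBHB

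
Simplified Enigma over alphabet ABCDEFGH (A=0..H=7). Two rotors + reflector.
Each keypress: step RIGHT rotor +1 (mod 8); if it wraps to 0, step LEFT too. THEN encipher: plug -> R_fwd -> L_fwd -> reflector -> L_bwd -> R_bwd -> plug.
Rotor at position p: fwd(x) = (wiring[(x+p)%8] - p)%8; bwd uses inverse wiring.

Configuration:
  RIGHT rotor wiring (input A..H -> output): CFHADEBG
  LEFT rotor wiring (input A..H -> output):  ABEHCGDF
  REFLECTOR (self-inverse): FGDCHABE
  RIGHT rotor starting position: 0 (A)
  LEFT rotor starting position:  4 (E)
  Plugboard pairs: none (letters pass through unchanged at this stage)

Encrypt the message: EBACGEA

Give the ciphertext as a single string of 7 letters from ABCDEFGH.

Answer: FADEEDE

Derivation:
Char 1 ('E'): step: R->1, L=4; E->plug->E->R->D->L->B->refl->G->L'->A->R'->F->plug->F
Char 2 ('B'): step: R->2, L=4; B->plug->B->R->G->L->A->refl->F->L'->F->R'->A->plug->A
Char 3 ('A'): step: R->3, L=4; A->plug->A->R->F->L->F->refl->A->L'->G->R'->D->plug->D
Char 4 ('C'): step: R->4, L=4; C->plug->C->R->F->L->F->refl->A->L'->G->R'->E->plug->E
Char 5 ('G'): step: R->5, L=4; G->plug->G->R->D->L->B->refl->G->L'->A->R'->E->plug->E
Char 6 ('E'): step: R->6, L=4; E->plug->E->R->B->L->C->refl->D->L'->H->R'->D->plug->D
Char 7 ('A'): step: R->7, L=4; A->plug->A->R->H->L->D->refl->C->L'->B->R'->E->plug->E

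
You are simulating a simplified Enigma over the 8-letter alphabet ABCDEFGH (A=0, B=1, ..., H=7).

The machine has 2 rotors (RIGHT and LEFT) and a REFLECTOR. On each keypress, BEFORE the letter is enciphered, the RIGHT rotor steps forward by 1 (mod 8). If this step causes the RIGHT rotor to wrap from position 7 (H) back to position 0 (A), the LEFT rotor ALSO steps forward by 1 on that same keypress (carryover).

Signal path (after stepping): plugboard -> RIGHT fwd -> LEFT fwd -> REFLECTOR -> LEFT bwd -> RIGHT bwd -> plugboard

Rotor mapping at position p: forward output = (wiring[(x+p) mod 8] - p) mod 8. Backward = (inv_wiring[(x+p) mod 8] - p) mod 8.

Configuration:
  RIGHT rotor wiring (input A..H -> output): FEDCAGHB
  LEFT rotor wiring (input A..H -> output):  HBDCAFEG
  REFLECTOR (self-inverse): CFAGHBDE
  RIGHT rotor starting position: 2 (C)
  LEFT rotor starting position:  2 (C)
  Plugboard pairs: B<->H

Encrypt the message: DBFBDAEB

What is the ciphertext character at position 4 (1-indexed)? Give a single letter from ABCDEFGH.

Char 1 ('D'): step: R->3, L=2; D->plug->D->R->E->L->C->refl->A->L'->B->R'->G->plug->G
Char 2 ('B'): step: R->4, L=2; B->plug->H->R->G->L->F->refl->B->L'->A->R'->F->plug->F
Char 3 ('F'): step: R->5, L=2; F->plug->F->R->G->L->F->refl->B->L'->A->R'->D->plug->D
Char 4 ('B'): step: R->6, L=2; B->plug->H->R->A->L->B->refl->F->L'->G->R'->D->plug->D

D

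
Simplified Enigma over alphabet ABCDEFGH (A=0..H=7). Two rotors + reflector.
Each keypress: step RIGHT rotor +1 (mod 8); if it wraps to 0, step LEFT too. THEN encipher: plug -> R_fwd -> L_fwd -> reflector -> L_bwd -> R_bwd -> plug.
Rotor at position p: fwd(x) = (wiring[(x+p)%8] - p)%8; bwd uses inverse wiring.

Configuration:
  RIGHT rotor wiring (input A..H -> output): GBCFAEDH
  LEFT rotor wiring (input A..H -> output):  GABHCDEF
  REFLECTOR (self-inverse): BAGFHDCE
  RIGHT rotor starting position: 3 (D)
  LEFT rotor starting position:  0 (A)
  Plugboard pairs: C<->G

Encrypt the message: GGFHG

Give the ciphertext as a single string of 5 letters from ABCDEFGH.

Answer: FDAAF

Derivation:
Char 1 ('G'): step: R->4, L=0; G->plug->C->R->H->L->F->refl->D->L'->F->R'->F->plug->F
Char 2 ('G'): step: R->5, L=0; G->plug->C->R->C->L->B->refl->A->L'->B->R'->D->plug->D
Char 3 ('F'): step: R->6, L=0; F->plug->F->R->H->L->F->refl->D->L'->F->R'->A->plug->A
Char 4 ('H'): step: R->7, L=0; H->plug->H->R->E->L->C->refl->G->L'->A->R'->A->plug->A
Char 5 ('G'): step: R->0, L->1 (L advanced); G->plug->C->R->C->L->G->refl->C->L'->E->R'->F->plug->F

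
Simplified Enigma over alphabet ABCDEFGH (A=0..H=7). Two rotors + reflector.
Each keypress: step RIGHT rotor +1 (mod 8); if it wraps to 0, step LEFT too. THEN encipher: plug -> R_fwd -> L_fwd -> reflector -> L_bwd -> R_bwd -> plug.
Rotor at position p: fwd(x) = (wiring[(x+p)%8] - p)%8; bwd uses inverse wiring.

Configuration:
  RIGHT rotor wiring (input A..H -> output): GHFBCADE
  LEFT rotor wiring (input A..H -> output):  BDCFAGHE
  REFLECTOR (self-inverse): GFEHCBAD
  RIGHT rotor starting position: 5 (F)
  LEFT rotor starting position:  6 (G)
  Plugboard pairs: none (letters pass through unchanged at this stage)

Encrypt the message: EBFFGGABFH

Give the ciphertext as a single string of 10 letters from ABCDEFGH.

Char 1 ('E'): step: R->6, L=6; E->plug->E->R->H->L->A->refl->G->L'->B->R'->D->plug->D
Char 2 ('B'): step: R->7, L=6; B->plug->B->R->H->L->A->refl->G->L'->B->R'->G->plug->G
Char 3 ('F'): step: R->0, L->7 (L advanced); F->plug->F->R->A->L->F->refl->B->L'->F->R'->C->plug->C
Char 4 ('F'): step: R->1, L=7; F->plug->F->R->C->L->E->refl->C->L'->B->R'->D->plug->D
Char 5 ('G'): step: R->2, L=7; G->plug->G->R->E->L->G->refl->A->L'->H->R'->B->plug->B
Char 6 ('G'): step: R->3, L=7; G->plug->G->R->E->L->G->refl->A->L'->H->R'->B->plug->B
Char 7 ('A'): step: R->4, L=7; A->plug->A->R->G->L->H->refl->D->L'->D->R'->F->plug->F
Char 8 ('B'): step: R->5, L=7; B->plug->B->R->G->L->H->refl->D->L'->D->R'->A->plug->A
Char 9 ('F'): step: R->6, L=7; F->plug->F->R->D->L->D->refl->H->L'->G->R'->B->plug->B
Char 10 ('H'): step: R->7, L=7; H->plug->H->R->E->L->G->refl->A->L'->H->R'->B->plug->B

Answer: DGCDBBFABB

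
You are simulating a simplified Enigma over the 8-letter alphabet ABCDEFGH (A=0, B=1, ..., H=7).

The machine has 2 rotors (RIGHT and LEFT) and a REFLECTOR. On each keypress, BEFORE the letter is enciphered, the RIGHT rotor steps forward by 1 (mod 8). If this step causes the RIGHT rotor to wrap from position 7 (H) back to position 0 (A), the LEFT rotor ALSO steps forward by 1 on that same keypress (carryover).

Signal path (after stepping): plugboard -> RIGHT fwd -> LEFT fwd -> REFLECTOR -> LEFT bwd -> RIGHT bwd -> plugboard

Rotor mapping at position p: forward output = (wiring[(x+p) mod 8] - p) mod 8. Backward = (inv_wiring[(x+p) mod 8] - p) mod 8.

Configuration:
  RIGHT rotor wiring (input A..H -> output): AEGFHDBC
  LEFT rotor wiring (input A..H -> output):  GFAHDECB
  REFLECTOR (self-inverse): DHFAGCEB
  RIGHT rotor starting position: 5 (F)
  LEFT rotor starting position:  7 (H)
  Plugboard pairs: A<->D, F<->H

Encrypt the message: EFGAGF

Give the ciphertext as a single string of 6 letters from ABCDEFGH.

Char 1 ('E'): step: R->6, L=7; E->plug->E->R->A->L->C->refl->F->L'->G->R'->D->plug->A
Char 2 ('F'): step: R->7, L=7; F->plug->H->R->C->L->G->refl->E->L'->F->R'->C->plug->C
Char 3 ('G'): step: R->0, L->0 (L advanced); G->plug->G->R->B->L->F->refl->C->L'->G->R'->C->plug->C
Char 4 ('A'): step: R->1, L=0; A->plug->D->R->G->L->C->refl->F->L'->B->R'->G->plug->G
Char 5 ('G'): step: R->2, L=0; G->plug->G->R->G->L->C->refl->F->L'->B->R'->D->plug->A
Char 6 ('F'): step: R->3, L=0; F->plug->H->R->D->L->H->refl->B->L'->H->R'->E->plug->E

Answer: ACCGAE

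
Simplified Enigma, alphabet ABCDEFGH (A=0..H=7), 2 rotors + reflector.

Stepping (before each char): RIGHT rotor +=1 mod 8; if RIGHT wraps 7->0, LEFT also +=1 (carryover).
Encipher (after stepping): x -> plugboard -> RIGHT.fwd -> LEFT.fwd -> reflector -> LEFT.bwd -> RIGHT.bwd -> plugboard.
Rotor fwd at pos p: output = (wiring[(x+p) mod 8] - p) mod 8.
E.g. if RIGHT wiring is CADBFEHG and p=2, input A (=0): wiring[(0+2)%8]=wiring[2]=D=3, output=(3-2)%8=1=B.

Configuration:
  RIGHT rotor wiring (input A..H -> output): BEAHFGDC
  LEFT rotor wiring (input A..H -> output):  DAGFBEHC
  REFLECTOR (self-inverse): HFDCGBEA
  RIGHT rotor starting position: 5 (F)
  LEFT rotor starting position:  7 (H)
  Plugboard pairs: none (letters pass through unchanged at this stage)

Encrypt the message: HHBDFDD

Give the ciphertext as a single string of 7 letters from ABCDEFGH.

Char 1 ('H'): step: R->6, L=7; H->plug->H->R->A->L->D->refl->C->L'->F->R'->A->plug->A
Char 2 ('H'): step: R->7, L=7; H->plug->H->R->E->L->G->refl->E->L'->B->R'->D->plug->D
Char 3 ('B'): step: R->0, L->0 (L advanced); B->plug->B->R->E->L->B->refl->F->L'->D->R'->G->plug->G
Char 4 ('D'): step: R->1, L=0; D->plug->D->R->E->L->B->refl->F->L'->D->R'->A->plug->A
Char 5 ('F'): step: R->2, L=0; F->plug->F->R->A->L->D->refl->C->L'->H->R'->G->plug->G
Char 6 ('D'): step: R->3, L=0; D->plug->D->R->A->L->D->refl->C->L'->H->R'->E->plug->E
Char 7 ('D'): step: R->4, L=0; D->plug->D->R->G->L->H->refl->A->L'->B->R'->A->plug->A

Answer: ADGAGEA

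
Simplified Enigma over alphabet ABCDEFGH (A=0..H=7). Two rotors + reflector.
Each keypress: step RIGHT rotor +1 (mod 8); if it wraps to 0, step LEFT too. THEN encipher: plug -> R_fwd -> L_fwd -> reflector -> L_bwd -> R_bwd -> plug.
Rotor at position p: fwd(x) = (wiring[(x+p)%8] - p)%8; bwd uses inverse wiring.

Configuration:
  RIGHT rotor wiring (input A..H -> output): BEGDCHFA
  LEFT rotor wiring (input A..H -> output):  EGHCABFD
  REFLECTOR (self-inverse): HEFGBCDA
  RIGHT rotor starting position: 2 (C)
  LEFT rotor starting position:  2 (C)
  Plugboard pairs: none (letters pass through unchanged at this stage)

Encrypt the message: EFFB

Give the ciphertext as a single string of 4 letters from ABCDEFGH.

Answer: BACG

Derivation:
Char 1 ('E'): step: R->3, L=2; E->plug->E->R->F->L->B->refl->E->L'->H->R'->B->plug->B
Char 2 ('F'): step: R->4, L=2; F->plug->F->R->A->L->F->refl->C->L'->G->R'->A->plug->A
Char 3 ('F'): step: R->5, L=2; F->plug->F->R->B->L->A->refl->H->L'->D->R'->C->plug->C
Char 4 ('B'): step: R->6, L=2; B->plug->B->R->C->L->G->refl->D->L'->E->R'->G->plug->G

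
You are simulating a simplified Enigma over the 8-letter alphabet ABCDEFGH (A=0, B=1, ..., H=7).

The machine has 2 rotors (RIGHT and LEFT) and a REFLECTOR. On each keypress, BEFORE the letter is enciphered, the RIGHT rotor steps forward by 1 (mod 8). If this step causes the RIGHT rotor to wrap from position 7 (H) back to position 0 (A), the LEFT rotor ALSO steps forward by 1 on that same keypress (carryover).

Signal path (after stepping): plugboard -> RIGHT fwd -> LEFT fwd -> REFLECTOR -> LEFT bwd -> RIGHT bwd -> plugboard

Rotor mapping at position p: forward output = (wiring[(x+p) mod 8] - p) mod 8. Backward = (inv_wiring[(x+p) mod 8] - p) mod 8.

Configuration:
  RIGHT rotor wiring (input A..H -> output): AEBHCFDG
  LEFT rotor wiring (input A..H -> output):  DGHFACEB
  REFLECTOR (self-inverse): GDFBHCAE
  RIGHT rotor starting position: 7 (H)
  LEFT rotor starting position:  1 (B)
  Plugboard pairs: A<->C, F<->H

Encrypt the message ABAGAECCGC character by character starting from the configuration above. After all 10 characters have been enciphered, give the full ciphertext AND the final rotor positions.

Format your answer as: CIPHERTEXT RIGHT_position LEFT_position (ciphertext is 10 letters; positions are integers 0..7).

Answer: FEHFGFFAFA 1 3

Derivation:
Char 1 ('A'): step: R->0, L->2 (L advanced); A->plug->C->R->B->L->D->refl->B->L'->G->R'->H->plug->F
Char 2 ('B'): step: R->1, L=2; B->plug->B->R->A->L->F->refl->C->L'->E->R'->E->plug->E
Char 3 ('A'): step: R->2, L=2; A->plug->C->R->A->L->F->refl->C->L'->E->R'->F->plug->H
Char 4 ('G'): step: R->3, L=2; G->plug->G->R->B->L->D->refl->B->L'->G->R'->H->plug->F
Char 5 ('A'): step: R->4, L=2; A->plug->C->R->H->L->E->refl->H->L'->F->R'->G->plug->G
Char 6 ('E'): step: R->5, L=2; E->plug->E->R->H->L->E->refl->H->L'->F->R'->H->plug->F
Char 7 ('C'): step: R->6, L=2; C->plug->A->R->F->L->H->refl->E->L'->H->R'->H->plug->F
Char 8 ('C'): step: R->7, L=2; C->plug->A->R->H->L->E->refl->H->L'->F->R'->C->plug->A
Char 9 ('G'): step: R->0, L->3 (L advanced); G->plug->G->R->D->L->B->refl->D->L'->G->R'->H->plug->F
Char 10 ('C'): step: R->1, L=3; C->plug->A->R->D->L->B->refl->D->L'->G->R'->C->plug->A
Final: ciphertext=FEHFGFFAFA, RIGHT=1, LEFT=3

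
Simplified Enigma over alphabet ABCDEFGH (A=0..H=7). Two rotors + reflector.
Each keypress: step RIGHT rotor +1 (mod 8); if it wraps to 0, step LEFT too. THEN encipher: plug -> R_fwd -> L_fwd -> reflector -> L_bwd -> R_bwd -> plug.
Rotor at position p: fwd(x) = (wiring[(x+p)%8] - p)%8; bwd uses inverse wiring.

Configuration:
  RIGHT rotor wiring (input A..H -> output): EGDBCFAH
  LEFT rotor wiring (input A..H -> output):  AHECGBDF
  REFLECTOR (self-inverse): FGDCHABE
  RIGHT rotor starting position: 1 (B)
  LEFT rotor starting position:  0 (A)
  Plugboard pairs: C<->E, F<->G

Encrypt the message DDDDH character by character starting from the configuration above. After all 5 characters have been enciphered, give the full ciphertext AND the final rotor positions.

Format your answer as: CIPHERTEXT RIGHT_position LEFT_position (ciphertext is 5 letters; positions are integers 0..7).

Char 1 ('D'): step: R->2, L=0; D->plug->D->R->D->L->C->refl->D->L'->G->R'->E->plug->C
Char 2 ('D'): step: R->3, L=0; D->plug->D->R->F->L->B->refl->G->L'->E->R'->E->plug->C
Char 3 ('D'): step: R->4, L=0; D->plug->D->R->D->L->C->refl->D->L'->G->R'->A->plug->A
Char 4 ('D'): step: R->5, L=0; D->plug->D->R->H->L->F->refl->A->L'->A->R'->A->plug->A
Char 5 ('H'): step: R->6, L=0; H->plug->H->R->H->L->F->refl->A->L'->A->R'->D->plug->D
Final: ciphertext=CCAAD, RIGHT=6, LEFT=0

Answer: CCAAD 6 0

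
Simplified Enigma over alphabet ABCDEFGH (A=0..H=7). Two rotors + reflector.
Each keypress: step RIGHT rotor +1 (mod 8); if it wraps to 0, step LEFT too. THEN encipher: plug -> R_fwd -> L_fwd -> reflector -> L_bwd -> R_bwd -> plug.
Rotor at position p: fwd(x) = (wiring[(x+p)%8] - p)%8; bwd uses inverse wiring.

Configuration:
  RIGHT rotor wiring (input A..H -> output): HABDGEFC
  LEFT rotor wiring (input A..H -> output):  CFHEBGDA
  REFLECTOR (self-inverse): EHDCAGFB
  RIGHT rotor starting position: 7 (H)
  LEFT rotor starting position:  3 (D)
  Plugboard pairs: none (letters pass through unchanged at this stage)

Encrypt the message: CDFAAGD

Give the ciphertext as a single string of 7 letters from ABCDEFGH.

Answer: ECCFGHF

Derivation:
Char 1 ('C'): step: R->0, L->4 (L advanced); C->plug->C->R->B->L->C->refl->D->L'->G->R'->E->plug->E
Char 2 ('D'): step: R->1, L=4; D->plug->D->R->F->L->B->refl->H->L'->C->R'->C->plug->C
Char 3 ('F'): step: R->2, L=4; F->plug->F->R->A->L->F->refl->G->L'->E->R'->C->plug->C
Char 4 ('A'): step: R->3, L=4; A->plug->A->R->A->L->F->refl->G->L'->E->R'->F->plug->F
Char 5 ('A'): step: R->4, L=4; A->plug->A->R->C->L->H->refl->B->L'->F->R'->G->plug->G
Char 6 ('G'): step: R->5, L=4; G->plug->G->R->G->L->D->refl->C->L'->B->R'->H->plug->H
Char 7 ('D'): step: R->6, L=4; D->plug->D->R->C->L->H->refl->B->L'->F->R'->F->plug->F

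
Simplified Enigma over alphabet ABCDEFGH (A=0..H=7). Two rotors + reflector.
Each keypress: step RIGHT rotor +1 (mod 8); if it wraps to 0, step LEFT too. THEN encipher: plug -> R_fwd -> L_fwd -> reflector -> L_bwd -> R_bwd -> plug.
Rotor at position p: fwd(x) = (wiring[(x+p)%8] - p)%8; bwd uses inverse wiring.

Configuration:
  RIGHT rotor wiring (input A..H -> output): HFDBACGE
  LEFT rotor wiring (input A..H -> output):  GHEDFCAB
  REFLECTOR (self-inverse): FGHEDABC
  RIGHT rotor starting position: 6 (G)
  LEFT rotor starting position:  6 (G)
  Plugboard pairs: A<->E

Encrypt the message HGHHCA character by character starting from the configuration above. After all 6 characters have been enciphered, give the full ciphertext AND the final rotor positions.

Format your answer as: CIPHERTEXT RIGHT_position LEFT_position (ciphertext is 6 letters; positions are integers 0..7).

Answer: FHEFBC 4 7

Derivation:
Char 1 ('H'): step: R->7, L=6; H->plug->H->R->H->L->E->refl->D->L'->B->R'->F->plug->F
Char 2 ('G'): step: R->0, L->7 (L advanced); G->plug->G->R->G->L->D->refl->E->L'->E->R'->H->plug->H
Char 3 ('H'): step: R->1, L=7; H->plug->H->R->G->L->D->refl->E->L'->E->R'->A->plug->E
Char 4 ('H'): step: R->2, L=7; H->plug->H->R->D->L->F->refl->A->L'->C->R'->F->plug->F
Char 5 ('C'): step: R->3, L=7; C->plug->C->R->H->L->B->refl->G->L'->F->R'->B->plug->B
Char 6 ('A'): step: R->4, L=7; A->plug->E->R->D->L->F->refl->A->L'->C->R'->C->plug->C
Final: ciphertext=FHEFBC, RIGHT=4, LEFT=7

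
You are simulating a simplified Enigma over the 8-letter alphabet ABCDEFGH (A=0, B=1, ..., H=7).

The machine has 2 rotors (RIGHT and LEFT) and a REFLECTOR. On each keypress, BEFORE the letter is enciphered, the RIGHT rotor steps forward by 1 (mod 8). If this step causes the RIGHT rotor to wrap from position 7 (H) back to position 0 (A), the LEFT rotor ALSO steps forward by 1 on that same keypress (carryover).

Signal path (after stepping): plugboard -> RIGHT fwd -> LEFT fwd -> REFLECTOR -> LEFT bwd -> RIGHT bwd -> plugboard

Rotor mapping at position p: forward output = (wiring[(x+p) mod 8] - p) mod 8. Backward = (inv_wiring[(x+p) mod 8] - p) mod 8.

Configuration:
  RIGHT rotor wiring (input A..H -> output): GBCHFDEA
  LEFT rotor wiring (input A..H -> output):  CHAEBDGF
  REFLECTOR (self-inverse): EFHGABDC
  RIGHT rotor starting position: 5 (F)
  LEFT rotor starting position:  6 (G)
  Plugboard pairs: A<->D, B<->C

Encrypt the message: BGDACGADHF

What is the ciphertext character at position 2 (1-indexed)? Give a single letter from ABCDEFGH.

Char 1 ('B'): step: R->6, L=6; B->plug->C->R->A->L->A->refl->E->L'->C->R'->B->plug->C
Char 2 ('G'): step: R->7, L=6; G->plug->G->R->E->L->C->refl->H->L'->B->R'->A->plug->D

D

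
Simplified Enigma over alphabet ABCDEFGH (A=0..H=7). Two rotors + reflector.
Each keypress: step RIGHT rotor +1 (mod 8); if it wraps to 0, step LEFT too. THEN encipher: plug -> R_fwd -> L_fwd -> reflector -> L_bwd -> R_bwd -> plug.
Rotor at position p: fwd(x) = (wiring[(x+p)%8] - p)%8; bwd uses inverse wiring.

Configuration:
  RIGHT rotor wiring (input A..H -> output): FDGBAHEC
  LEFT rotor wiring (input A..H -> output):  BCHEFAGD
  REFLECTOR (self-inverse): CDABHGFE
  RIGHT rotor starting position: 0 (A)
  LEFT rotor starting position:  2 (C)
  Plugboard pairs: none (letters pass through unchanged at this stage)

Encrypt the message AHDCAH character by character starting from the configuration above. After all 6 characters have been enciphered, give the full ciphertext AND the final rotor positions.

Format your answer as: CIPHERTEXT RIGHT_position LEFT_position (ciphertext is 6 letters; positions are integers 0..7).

Answer: BBEBCC 6 2

Derivation:
Char 1 ('A'): step: R->1, L=2; A->plug->A->R->C->L->D->refl->B->L'->F->R'->B->plug->B
Char 2 ('H'): step: R->2, L=2; H->plug->H->R->B->L->C->refl->A->L'->H->R'->B->plug->B
Char 3 ('D'): step: R->3, L=2; D->plug->D->R->B->L->C->refl->A->L'->H->R'->E->plug->E
Char 4 ('C'): step: R->4, L=2; C->plug->C->R->A->L->F->refl->G->L'->D->R'->B->plug->B
Char 5 ('A'): step: R->5, L=2; A->plug->A->R->C->L->D->refl->B->L'->F->R'->C->plug->C
Char 6 ('H'): step: R->6, L=2; H->plug->H->R->B->L->C->refl->A->L'->H->R'->C->plug->C
Final: ciphertext=BBEBCC, RIGHT=6, LEFT=2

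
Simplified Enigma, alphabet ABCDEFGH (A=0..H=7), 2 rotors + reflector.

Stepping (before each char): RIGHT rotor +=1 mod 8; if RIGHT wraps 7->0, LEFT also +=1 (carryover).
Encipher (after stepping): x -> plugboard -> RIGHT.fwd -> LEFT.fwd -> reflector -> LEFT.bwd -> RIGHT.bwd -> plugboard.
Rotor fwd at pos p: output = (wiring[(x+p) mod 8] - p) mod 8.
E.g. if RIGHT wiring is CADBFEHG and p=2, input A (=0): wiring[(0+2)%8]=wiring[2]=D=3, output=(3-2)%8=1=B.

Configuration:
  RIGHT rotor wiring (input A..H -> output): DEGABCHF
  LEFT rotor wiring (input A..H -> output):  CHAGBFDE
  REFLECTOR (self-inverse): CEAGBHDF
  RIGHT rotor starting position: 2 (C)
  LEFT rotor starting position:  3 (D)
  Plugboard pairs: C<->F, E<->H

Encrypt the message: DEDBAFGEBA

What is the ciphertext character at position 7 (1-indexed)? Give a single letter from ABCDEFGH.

Char 1 ('D'): step: R->3, L=3; D->plug->D->R->E->L->B->refl->E->L'->G->R'->B->plug->B
Char 2 ('E'): step: R->4, L=3; E->plug->H->R->E->L->B->refl->E->L'->G->R'->B->plug->B
Char 3 ('D'): step: R->5, L=3; D->plug->D->R->G->L->E->refl->B->L'->E->R'->H->plug->E
Char 4 ('B'): step: R->6, L=3; B->plug->B->R->H->L->F->refl->H->L'->F->R'->C->plug->F
Char 5 ('A'): step: R->7, L=3; A->plug->A->R->G->L->E->refl->B->L'->E->R'->B->plug->B
Char 6 ('F'): step: R->0, L->4 (L advanced); F->plug->C->R->G->L->E->refl->B->L'->B->R'->E->plug->H
Char 7 ('G'): step: R->1, L=4; G->plug->G->R->E->L->G->refl->D->L'->F->R'->B->plug->B

B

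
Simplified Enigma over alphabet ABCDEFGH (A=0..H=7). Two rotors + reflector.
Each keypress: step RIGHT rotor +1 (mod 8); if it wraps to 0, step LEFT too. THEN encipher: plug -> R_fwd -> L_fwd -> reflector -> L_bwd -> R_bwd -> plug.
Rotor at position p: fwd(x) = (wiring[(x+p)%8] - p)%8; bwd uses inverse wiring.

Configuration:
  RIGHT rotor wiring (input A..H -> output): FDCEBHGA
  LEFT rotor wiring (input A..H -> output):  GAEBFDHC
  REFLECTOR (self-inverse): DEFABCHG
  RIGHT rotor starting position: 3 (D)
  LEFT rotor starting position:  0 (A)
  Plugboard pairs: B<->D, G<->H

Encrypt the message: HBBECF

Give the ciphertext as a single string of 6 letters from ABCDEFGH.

Char 1 ('H'): step: R->4, L=0; H->plug->G->R->G->L->H->refl->G->L'->A->R'->H->plug->G
Char 2 ('B'): step: R->5, L=0; B->plug->D->R->A->L->G->refl->H->L'->G->R'->E->plug->E
Char 3 ('B'): step: R->6, L=0; B->plug->D->R->F->L->D->refl->A->L'->B->R'->H->plug->G
Char 4 ('E'): step: R->7, L=0; E->plug->E->R->F->L->D->refl->A->L'->B->R'->A->plug->A
Char 5 ('C'): step: R->0, L->1 (L advanced); C->plug->C->R->C->L->A->refl->D->L'->B->R'->E->plug->E
Char 6 ('F'): step: R->1, L=1; F->plug->F->R->F->L->G->refl->H->L'->A->R'->D->plug->B

Answer: GEGAEB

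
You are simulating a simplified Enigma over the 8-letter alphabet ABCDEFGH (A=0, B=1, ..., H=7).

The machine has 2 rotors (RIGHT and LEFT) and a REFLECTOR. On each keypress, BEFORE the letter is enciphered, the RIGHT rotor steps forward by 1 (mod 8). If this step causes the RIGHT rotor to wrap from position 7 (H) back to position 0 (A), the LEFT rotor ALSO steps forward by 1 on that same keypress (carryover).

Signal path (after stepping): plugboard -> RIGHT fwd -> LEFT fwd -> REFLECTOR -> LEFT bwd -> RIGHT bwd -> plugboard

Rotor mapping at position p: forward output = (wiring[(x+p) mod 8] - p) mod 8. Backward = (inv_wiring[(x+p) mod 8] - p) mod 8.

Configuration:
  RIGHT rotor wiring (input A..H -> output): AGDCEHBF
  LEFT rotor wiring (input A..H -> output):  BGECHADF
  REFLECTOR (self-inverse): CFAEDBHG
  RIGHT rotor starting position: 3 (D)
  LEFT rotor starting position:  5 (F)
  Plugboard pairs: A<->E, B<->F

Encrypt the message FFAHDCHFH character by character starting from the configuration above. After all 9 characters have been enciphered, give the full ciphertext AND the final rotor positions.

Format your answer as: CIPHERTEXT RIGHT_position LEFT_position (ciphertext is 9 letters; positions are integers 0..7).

Char 1 ('F'): step: R->4, L=5; F->plug->B->R->D->L->E->refl->D->L'->A->R'->A->plug->E
Char 2 ('F'): step: R->5, L=5; F->plug->B->R->E->L->B->refl->F->L'->G->R'->F->plug->B
Char 3 ('A'): step: R->6, L=5; A->plug->E->R->F->L->H->refl->G->L'->B->R'->H->plug->H
Char 4 ('H'): step: R->7, L=5; H->plug->H->R->C->L->A->refl->C->L'->H->R'->C->plug->C
Char 5 ('D'): step: R->0, L->6 (L advanced); D->plug->D->R->C->L->D->refl->E->L'->F->R'->H->plug->H
Char 6 ('C'): step: R->1, L=6; C->plug->C->R->B->L->H->refl->G->L'->E->R'->G->plug->G
Char 7 ('H'): step: R->2, L=6; H->plug->H->R->E->L->G->refl->H->L'->B->R'->A->plug->E
Char 8 ('F'): step: R->3, L=6; F->plug->B->R->B->L->H->refl->G->L'->E->R'->C->plug->C
Char 9 ('H'): step: R->4, L=6; H->plug->H->R->G->L->B->refl->F->L'->A->R'->A->plug->E
Final: ciphertext=EBHCHGECE, RIGHT=4, LEFT=6

Answer: EBHCHGECE 4 6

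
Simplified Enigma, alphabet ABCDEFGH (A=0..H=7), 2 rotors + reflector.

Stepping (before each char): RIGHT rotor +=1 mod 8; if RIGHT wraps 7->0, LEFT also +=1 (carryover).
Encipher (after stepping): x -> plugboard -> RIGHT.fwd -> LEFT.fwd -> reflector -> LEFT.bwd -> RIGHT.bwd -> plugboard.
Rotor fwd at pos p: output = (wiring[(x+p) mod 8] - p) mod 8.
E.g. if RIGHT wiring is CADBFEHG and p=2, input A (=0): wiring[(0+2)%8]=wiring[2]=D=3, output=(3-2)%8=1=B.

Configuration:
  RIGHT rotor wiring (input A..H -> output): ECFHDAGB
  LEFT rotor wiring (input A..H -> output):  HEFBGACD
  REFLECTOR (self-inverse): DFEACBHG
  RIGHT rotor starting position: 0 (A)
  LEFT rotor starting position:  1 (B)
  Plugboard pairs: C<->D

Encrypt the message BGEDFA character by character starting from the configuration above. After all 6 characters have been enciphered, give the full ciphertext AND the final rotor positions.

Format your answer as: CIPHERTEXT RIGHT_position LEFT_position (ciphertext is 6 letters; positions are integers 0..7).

Char 1 ('B'): step: R->1, L=1; B->plug->B->R->E->L->H->refl->G->L'->H->R'->E->plug->E
Char 2 ('G'): step: R->2, L=1; G->plug->G->R->C->L->A->refl->D->L'->A->R'->H->plug->H
Char 3 ('E'): step: R->3, L=1; E->plug->E->R->G->L->C->refl->E->L'->B->R'->F->plug->F
Char 4 ('D'): step: R->4, L=1; D->plug->C->R->C->L->A->refl->D->L'->A->R'->E->plug->E
Char 5 ('F'): step: R->5, L=1; F->plug->F->R->A->L->D->refl->A->L'->C->R'->G->plug->G
Char 6 ('A'): step: R->6, L=1; A->plug->A->R->A->L->D->refl->A->L'->C->R'->H->plug->H
Final: ciphertext=EHFEGH, RIGHT=6, LEFT=1

Answer: EHFEGH 6 1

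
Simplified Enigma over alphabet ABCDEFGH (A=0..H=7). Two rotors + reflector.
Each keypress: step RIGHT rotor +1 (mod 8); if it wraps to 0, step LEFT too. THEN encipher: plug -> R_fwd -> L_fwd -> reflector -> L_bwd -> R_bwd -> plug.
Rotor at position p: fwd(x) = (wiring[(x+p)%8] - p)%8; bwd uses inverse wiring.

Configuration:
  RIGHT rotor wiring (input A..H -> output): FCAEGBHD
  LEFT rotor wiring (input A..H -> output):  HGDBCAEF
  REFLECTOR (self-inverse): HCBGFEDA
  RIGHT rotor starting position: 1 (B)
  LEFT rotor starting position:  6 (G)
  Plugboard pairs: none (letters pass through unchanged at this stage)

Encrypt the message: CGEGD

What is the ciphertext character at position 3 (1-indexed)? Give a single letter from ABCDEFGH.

Char 1 ('C'): step: R->2, L=6; C->plug->C->R->E->L->F->refl->E->L'->G->R'->A->plug->A
Char 2 ('G'): step: R->3, L=6; G->plug->G->R->H->L->C->refl->B->L'->C->R'->F->plug->F
Char 3 ('E'): step: R->4, L=6; E->plug->E->R->B->L->H->refl->A->L'->D->R'->C->plug->C

C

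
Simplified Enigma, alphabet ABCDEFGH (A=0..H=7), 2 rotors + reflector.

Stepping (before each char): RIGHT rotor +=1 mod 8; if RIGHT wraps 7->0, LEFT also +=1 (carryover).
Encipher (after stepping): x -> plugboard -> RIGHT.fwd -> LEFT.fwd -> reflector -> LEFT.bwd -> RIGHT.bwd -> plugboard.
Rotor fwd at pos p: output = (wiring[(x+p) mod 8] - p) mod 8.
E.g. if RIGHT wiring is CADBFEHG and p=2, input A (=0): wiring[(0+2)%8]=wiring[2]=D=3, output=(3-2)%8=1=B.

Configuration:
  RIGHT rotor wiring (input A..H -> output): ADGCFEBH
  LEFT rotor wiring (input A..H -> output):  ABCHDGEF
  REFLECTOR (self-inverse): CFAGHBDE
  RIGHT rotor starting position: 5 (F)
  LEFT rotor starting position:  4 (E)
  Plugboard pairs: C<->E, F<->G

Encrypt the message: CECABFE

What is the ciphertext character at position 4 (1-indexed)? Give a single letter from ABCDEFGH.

Char 1 ('C'): step: R->6, L=4; C->plug->E->R->A->L->H->refl->E->L'->E->R'->F->plug->G
Char 2 ('E'): step: R->7, L=4; E->plug->C->R->E->L->E->refl->H->L'->A->R'->A->plug->A
Char 3 ('C'): step: R->0, L->5 (L advanced); C->plug->E->R->F->L->F->refl->B->L'->A->R'->A->plug->A
Char 4 ('A'): step: R->1, L=5; A->plug->A->R->C->L->A->refl->C->L'->G->R'->G->plug->F

F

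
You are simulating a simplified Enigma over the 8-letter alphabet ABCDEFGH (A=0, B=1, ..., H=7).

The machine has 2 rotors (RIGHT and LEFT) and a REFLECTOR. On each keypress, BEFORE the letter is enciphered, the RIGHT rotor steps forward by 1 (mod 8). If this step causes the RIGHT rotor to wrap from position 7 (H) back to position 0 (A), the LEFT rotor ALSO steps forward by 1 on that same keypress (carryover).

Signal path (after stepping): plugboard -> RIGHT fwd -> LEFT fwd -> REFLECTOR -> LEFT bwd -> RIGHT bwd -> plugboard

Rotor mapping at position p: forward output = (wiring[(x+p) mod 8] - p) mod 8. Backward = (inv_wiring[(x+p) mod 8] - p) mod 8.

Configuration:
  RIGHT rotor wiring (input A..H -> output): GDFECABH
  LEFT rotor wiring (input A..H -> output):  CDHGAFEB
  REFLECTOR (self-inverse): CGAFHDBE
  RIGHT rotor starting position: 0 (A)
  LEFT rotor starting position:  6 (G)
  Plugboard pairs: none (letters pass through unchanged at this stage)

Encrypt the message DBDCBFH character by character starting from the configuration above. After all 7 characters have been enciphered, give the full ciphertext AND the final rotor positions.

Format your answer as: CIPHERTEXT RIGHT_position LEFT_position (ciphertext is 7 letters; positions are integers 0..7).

Char 1 ('D'): step: R->1, L=6; D->plug->D->R->B->L->D->refl->F->L'->D->R'->C->plug->C
Char 2 ('B'): step: R->2, L=6; B->plug->B->R->C->L->E->refl->H->L'->H->R'->E->plug->E
Char 3 ('D'): step: R->3, L=6; D->plug->D->R->G->L->C->refl->A->L'->F->R'->C->plug->C
Char 4 ('C'): step: R->4, L=6; C->plug->C->R->F->L->A->refl->C->L'->G->R'->A->plug->A
Char 5 ('B'): step: R->5, L=6; B->plug->B->R->E->L->B->refl->G->L'->A->R'->F->plug->F
Char 6 ('F'): step: R->6, L=6; F->plug->F->R->G->L->C->refl->A->L'->F->R'->D->plug->D
Char 7 ('H'): step: R->7, L=6; H->plug->H->R->C->L->E->refl->H->L'->H->R'->B->plug->B
Final: ciphertext=CECAFDB, RIGHT=7, LEFT=6

Answer: CECAFDB 7 6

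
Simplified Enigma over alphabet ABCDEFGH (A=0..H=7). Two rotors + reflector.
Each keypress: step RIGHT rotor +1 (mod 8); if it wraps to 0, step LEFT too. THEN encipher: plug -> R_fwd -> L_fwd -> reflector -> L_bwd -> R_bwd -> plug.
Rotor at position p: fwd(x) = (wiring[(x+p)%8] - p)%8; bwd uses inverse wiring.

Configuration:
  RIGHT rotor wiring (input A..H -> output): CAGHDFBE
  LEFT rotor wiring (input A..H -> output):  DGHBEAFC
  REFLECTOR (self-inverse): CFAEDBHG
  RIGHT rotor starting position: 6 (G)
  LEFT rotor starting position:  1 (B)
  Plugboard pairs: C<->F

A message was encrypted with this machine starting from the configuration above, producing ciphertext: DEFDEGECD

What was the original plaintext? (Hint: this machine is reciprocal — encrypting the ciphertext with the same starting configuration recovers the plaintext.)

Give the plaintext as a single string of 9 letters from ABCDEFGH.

Answer: HGCFHFCAC

Derivation:
Char 1 ('D'): step: R->7, L=1; D->plug->D->R->H->L->C->refl->A->L'->C->R'->H->plug->H
Char 2 ('E'): step: R->0, L->2 (L advanced); E->plug->E->R->D->L->G->refl->H->L'->B->R'->G->plug->G
Char 3 ('F'): step: R->1, L=2; F->plug->C->R->G->L->B->refl->F->L'->A->R'->F->plug->C
Char 4 ('D'): step: R->2, L=2; D->plug->D->R->D->L->G->refl->H->L'->B->R'->C->plug->F
Char 5 ('E'): step: R->3, L=2; E->plug->E->R->B->L->H->refl->G->L'->D->R'->H->plug->H
Char 6 ('G'): step: R->4, L=2; G->plug->G->R->C->L->C->refl->A->L'->F->R'->C->plug->F
Char 7 ('E'): step: R->5, L=2; E->plug->E->R->D->L->G->refl->H->L'->B->R'->F->plug->C
Char 8 ('C'): step: R->6, L=2; C->plug->F->R->B->L->H->refl->G->L'->D->R'->A->plug->A
Char 9 ('D'): step: R->7, L=2; D->plug->D->R->H->L->E->refl->D->L'->E->R'->F->plug->C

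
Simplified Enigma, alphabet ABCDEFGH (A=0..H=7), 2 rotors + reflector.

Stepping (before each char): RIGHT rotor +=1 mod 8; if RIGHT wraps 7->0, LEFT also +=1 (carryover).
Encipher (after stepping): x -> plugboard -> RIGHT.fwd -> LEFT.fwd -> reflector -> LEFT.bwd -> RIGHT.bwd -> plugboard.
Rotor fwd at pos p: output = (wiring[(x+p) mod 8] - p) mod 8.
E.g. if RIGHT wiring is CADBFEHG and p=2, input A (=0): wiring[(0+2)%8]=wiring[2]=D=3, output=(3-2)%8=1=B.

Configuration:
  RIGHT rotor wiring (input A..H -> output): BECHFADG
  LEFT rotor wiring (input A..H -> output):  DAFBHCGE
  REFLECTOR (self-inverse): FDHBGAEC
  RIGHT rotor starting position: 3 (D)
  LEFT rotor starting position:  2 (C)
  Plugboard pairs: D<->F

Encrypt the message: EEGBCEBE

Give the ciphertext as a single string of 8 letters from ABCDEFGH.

Char 1 ('E'): step: R->4, L=2; E->plug->E->R->F->L->C->refl->H->L'->B->R'->A->plug->A
Char 2 ('E'): step: R->5, L=2; E->plug->E->R->H->L->G->refl->E->L'->E->R'->D->plug->F
Char 3 ('G'): step: R->6, L=2; G->plug->G->R->H->L->G->refl->E->L'->E->R'->E->plug->E
Char 4 ('B'): step: R->7, L=2; B->plug->B->R->C->L->F->refl->A->L'->D->R'->D->plug->F
Char 5 ('C'): step: R->0, L->3 (L advanced); C->plug->C->R->C->L->H->refl->C->L'->H->R'->D->plug->F
Char 6 ('E'): step: R->1, L=3; E->plug->E->R->H->L->C->refl->H->L'->C->R'->F->plug->D
Char 7 ('B'): step: R->2, L=3; B->plug->B->R->F->L->A->refl->F->L'->G->R'->D->plug->F
Char 8 ('E'): step: R->3, L=3; E->plug->E->R->D->L->D->refl->B->L'->E->R'->A->plug->A

Answer: AFEFFDFA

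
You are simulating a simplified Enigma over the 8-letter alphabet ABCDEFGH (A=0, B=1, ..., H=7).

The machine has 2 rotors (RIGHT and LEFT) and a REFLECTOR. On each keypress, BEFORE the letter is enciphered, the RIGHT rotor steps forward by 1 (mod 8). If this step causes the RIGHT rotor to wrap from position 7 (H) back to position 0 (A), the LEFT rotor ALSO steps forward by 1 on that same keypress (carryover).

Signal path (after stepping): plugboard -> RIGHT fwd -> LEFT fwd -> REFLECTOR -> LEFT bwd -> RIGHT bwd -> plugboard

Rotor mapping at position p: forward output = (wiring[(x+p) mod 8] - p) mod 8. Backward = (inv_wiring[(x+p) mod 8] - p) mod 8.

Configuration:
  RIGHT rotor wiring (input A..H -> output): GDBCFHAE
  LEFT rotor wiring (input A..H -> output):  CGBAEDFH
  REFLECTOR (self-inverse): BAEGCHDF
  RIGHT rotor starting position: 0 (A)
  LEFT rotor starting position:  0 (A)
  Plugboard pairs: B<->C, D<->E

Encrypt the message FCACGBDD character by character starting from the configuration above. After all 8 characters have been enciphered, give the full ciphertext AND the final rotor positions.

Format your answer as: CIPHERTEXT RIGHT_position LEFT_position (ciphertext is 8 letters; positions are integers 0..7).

Char 1 ('F'): step: R->1, L=0; F->plug->F->R->H->L->H->refl->F->L'->G->R'->E->plug->D
Char 2 ('C'): step: R->2, L=0; C->plug->B->R->A->L->C->refl->E->L'->E->R'->G->plug->G
Char 3 ('A'): step: R->3, L=0; A->plug->A->R->H->L->H->refl->F->L'->G->R'->H->plug->H
Char 4 ('C'): step: R->4, L=0; C->plug->B->R->D->L->A->refl->B->L'->C->R'->E->plug->D
Char 5 ('G'): step: R->5, L=0; G->plug->G->R->F->L->D->refl->G->L'->B->R'->D->plug->E
Char 6 ('B'): step: R->6, L=0; B->plug->C->R->A->L->C->refl->E->L'->E->R'->F->plug->F
Char 7 ('D'): step: R->7, L=0; D->plug->E->R->D->L->A->refl->B->L'->C->R'->D->plug->E
Char 8 ('D'): step: R->0, L->1 (L advanced); D->plug->E->R->F->L->E->refl->C->L'->E->R'->H->plug->H
Final: ciphertext=DGHDEFEH, RIGHT=0, LEFT=1

Answer: DGHDEFEH 0 1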